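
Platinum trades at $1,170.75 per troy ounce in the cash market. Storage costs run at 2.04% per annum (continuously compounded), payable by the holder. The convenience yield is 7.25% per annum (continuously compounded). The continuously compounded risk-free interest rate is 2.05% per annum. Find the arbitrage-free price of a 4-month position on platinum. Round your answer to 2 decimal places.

$1,158.48 per troy ounce

Net carry = r + u − y = 0.0205 + 0.0204 − 0.0725 = -0.0316
F = S·e^((r+u−y)T) = 1170.75 · e^(-0.0316 × 4/12) = 1170.75 · e^-0.01053333
= 1170.75 × 0.98952195 = $1,158.48 per troy ounce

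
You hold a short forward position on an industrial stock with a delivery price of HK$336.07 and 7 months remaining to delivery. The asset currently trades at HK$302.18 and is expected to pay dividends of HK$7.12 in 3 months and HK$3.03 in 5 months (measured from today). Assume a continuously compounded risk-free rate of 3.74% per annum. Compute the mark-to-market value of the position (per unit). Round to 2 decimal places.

PV(remaining dividends) I = 7.12·e^(−0.0374·3/12) + 3.03·e^(−0.0374·5/12) = 10.0369
Current forward F = (S − I)·e^(rT) = (302.18 − 10.0369)·e^(0.0374·7/12) = 292.1431 × 1.022056 = 298.5866
Value (long) = (F − K)·e^(−rT) = (298.5866 − 336.07) × 0.978420 = -36.6745
Short position value = −(long value) = HK$36.67

HK$36.67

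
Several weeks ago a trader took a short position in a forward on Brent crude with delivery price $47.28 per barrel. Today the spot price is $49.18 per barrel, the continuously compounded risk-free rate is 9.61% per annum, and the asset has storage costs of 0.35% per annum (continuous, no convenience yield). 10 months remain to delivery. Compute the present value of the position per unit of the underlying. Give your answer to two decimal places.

Current fair forward for the remaining 10 months: F = S·e^((r + u)·T), (r + u) = 0.0961 + 0.0035 = 0.0996
F = 49.18 · e^(0.0996 × 10/12) = 49.18 × 1.086542 = 53.4361
Value of long forward = (F − K)·e^(−rT) = (53.4361 − 47.28) · e^(−0.0961·10/12)
= 6.1561 × 0.923039 = 5.68
Short position value = −(long value) = -$5.68

-$5.68 per barrel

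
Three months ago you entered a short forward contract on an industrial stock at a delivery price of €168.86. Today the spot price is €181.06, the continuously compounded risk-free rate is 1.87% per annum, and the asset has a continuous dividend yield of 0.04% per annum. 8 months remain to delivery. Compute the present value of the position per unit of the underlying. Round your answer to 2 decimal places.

-€14.24

Current fair forward for the remaining 8 months: F = S·e^((r − q)·T), (r − q) = 0.0187 − 0.0004 = 0.0183
F = 181.06 · e^(0.0183 × 8/12) = 181.06 × 1.012275 = 183.2825
Value of long forward = (F − K)·e^(−rT) = (183.2825 − 168.86) · e^(−0.0187·8/12)
= 14.4225 × 0.987611 = 14.24
Short position value = −(long value) = -€14.24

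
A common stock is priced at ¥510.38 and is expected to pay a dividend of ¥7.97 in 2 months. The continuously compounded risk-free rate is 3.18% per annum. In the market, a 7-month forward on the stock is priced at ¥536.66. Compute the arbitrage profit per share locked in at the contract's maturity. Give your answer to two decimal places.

¥24.80 per share

PV(dividends) I = 7.97·e^(−0.0318·2/12) = 7.9279
Fair forward F* = (S − I)·e^(rT) = (510.38 − 7.9279)·e^0.018550 = 502.4521 × 1.018723 = 511.8595
Market ¥536.66 > fair 511.8595: forward overpriced → cash-and-carry (borrow at r, buy the stock and collect the dividends, short the forward).
Profit at T = |F_mkt − F*| = |536.66 − 511.8595| = ¥24.80 per share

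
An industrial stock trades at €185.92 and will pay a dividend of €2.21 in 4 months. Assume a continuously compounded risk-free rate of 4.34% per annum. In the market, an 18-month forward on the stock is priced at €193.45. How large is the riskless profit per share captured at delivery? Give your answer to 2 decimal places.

€2.65 per share

PV(dividends) I = 2.21·e^(−0.0434·4/12) = 2.1783
Fair forward F* = (S − I)·e^(rT) = (185.92 − 2.1783)·e^0.065100 = 183.7417 × 1.067266 = 196.1013
Market €193.45 < fair 196.1013: forward underpriced → reverse cash-and-carry (short the stock, invest proceeds at r, pay the dividends, go long the forward).
Profit at T = |F_mkt − F*| = |193.45 − 196.1013| = €2.65 per share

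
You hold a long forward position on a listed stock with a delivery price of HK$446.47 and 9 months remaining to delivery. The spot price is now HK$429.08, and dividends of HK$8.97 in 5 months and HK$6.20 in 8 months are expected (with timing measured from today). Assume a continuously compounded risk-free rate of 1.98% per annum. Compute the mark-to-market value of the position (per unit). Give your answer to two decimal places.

PV(remaining dividends) I = 8.97·e^(−0.0198·5/12) + 6.20·e^(−0.0198·8/12) = 15.0150
Current forward F = (S − I)·e^(rT) = (429.08 − 15.0150)·e^(0.0198·9/12) = 414.0650 × 1.014961 = 420.2598
Value (long) = (F − K)·e^(−rT) = (420.2598 − 446.47) × 0.985260 = -25.8239
Value = -HK$25.82

-HK$25.82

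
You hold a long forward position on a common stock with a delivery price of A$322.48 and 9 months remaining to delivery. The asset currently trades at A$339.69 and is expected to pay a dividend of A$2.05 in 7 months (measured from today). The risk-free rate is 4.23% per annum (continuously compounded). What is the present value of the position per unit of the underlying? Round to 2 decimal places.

PV(remaining dividends) I = 2.05·e^(−0.0423·7/12) = 2.0000
Current forward F = (S − I)·e^(rT) = (339.69 − 2.0000)·e^(0.0423·9/12) = 337.6900 × 1.032234 = 348.5751
Value (long) = (F − K)·e^(−rT) = (348.5751 − 322.48) × 0.968773 = 25.2802
Value = A$25.28

A$25.28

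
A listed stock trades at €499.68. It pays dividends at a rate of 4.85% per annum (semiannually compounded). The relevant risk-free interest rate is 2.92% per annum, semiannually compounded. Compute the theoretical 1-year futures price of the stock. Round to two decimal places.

F = S · (1+r/2)^(2T) / (1+q/2)^(2T)
= 499.68 × 1.029413 / 1.049088 = 499.68 × 0.981246
F = €490.31

€490.31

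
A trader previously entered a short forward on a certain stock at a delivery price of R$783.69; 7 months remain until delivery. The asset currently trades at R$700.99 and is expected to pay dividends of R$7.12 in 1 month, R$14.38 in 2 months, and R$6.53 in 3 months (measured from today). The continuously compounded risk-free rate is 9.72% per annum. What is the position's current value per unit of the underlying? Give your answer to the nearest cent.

R$67.09

PV(remaining dividends) I = 7.12·e^(−0.0972·1/12) + 14.38·e^(−0.0972·2/12) + 6.53·e^(−0.0972·3/12) = 27.5847
Current forward F = (S − I)·e^(rT) = (700.99 − 27.5847)·e^(0.0972·7/12) = 673.4053 × 1.058338 = 712.6904
Value (long) = (F − K)·e^(−rT) = (712.6904 − 783.69) × 0.944877 = -67.0859
Short position value = −(long value) = R$67.09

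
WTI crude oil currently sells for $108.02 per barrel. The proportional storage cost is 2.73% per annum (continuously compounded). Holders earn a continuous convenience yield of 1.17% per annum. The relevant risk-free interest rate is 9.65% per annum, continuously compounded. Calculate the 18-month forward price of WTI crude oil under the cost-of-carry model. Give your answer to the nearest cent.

Net carry = r + u − y = 0.0965 + 0.0273 − 0.0117 = 0.1121
F = S·e^((r+u−y)T) = 108.02 · e^(0.1121 × 18/12) = 108.02 · e^0.168150
= 108.02 × 1.183114 = $127.80 per barrel

$127.80 per barrel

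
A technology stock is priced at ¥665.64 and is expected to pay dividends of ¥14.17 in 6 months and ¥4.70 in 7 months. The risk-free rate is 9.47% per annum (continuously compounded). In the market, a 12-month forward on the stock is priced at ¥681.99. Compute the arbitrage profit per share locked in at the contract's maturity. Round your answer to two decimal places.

¥30.02 per share

PV(dividends) I = 14.17·e^(−0.0947·6/12) + 4.70·e^(−0.0947·7/12) = 17.9621
Fair forward F* = (S − I)·e^(rT) = (665.64 − 17.9621)·e^0.094700 = 647.6779 × 1.099329 = 712.0111
Market ¥681.99 < fair 712.0111: forward underpriced → reverse cash-and-carry (short the stock, invest proceeds at r, pay the dividends, go long the forward).
Profit at T = |F_mkt − F*| = |681.99 − 712.0111| = ¥30.02 per share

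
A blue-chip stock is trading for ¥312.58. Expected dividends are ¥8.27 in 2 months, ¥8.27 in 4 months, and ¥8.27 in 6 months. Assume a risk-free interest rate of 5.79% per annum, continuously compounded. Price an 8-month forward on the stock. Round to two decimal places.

¥299.59

PV(dividends) I = 8.27·e^(−0.0579·2/12) + 8.27·e^(−0.0579·4/12) + 8.27·e^(−0.0579·6/12)
I = 8.1906 + 8.1119 + 8.0340 = 24.3365
F = (S − I)·e^(rT) = (312.58 − 24.3365) · e^(0.0579·8/12)
= 288.2435 · e^0.038600 = 288.2435 × 1.039355 = ¥299.59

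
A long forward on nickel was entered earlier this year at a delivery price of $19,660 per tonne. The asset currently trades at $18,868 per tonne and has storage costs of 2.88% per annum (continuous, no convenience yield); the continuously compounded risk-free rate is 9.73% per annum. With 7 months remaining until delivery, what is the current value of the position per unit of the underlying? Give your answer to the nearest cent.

Current fair forward for the remaining 7 months: F = S·e^((r + u)·T), (r + u) = 0.0973 + 0.0288 = 0.1261
F = 18868 · e^(0.1261 × 7/12) = 18868 × 1.07633132 = 20308.2193
Value of long forward = (F − K)·e^(−rT) = (20308.2193 − 19660) · e^(−0.0973·7/12)
= 648.2193 × 0.94482237 = 612.45

$612.45 per tonne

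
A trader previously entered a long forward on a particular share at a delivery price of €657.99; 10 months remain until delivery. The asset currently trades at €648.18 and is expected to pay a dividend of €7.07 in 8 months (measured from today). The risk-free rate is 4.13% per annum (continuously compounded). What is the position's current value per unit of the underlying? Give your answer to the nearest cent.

PV(remaining dividends) I = 7.07·e^(−0.0413·8/12) = 6.8780
Current forward F = (S − I)·e^(rT) = (648.18 − 6.8780)·e^(0.0413·10/12) = 641.3020 × 1.035016 = 663.7578
Value (long) = (F − K)·e^(−rT) = (663.7578 − 657.99) × 0.966169 = 5.5727
Value = €5.57

€5.57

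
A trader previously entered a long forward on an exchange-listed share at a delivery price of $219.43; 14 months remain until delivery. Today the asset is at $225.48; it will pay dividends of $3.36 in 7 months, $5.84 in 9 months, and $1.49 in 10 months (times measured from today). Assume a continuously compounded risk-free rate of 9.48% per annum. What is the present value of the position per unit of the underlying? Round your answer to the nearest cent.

$19.03

PV(remaining dividends) I = 3.36·e^(−0.0948·7/12) + 5.84·e^(−0.0948·9/12) + 1.49·e^(−0.0948·10/12) = 9.9952
Current forward F = (S − I)·e^(rT) = (225.48 − 9.9952)·e^(0.0948·14/12) = 215.4848 × 1.116948 = 240.6853
Value (long) = (F − K)·e^(−rT) = (240.6853 − 219.43) × 0.895297 = 19.0298
Value = $19.03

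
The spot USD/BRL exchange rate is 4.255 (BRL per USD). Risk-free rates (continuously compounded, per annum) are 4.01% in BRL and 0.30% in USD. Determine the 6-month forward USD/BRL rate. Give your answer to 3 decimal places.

4.335

F = S·e^((r_BRL − r_USD)T) = 4.255 · e^((0.0401 − 0.0030) × 6/12)
= 4.255 · e^0.018550 = 4.255 × 1.018723
F = 4.335 BRL per USD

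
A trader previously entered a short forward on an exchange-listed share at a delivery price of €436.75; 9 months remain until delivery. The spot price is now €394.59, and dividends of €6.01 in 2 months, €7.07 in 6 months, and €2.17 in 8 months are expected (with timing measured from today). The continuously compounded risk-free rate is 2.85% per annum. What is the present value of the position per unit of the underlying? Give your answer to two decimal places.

€48.00

PV(remaining dividends) I = 6.01·e^(−0.0285·2/12) + 7.07·e^(−0.0285·6/12) + 2.17·e^(−0.0285·8/12) = 15.0806
Current forward F = (S − I)·e^(rT) = (394.59 − 15.0806)·e^(0.0285·9/12) = 379.5094 × 1.021605 = 387.7087
Value (long) = (F − K)·e^(−rT) = (387.7087 − 436.75) × 0.978852 = -48.0042
Short position value = −(long value) = €48.00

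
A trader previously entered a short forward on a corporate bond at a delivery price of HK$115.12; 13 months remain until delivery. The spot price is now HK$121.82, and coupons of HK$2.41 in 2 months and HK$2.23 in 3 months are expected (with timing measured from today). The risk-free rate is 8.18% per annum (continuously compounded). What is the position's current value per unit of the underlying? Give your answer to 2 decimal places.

-HK$11.90

PV(remaining coupons) I = 2.41·e^(−0.0818·2/12) + 2.23·e^(−0.0818·3/12) = 4.5622
Current forward F = (S − I)·e^(rT) = (121.82 − 4.5622)·e^(0.0818·13/12) = 117.2578 × 1.092662 = 128.1231
Value (long) = (F − K)·e^(−rT) = (128.1231 − 115.12) × 0.915196 = 11.9004
Short position value = −(long value) = -HK$11.90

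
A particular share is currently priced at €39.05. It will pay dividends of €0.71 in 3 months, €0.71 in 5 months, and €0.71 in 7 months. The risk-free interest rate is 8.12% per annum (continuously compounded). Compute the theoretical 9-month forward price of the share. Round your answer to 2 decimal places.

PV(dividends) I = 0.71·e^(−0.0812·3/12) + 0.71·e^(−0.0812·5/12) + 0.71·e^(−0.0812·7/12)
I = 0.6957 + 0.6864 + 0.6772 = 2.0593
F = (S − I)·e^(rT) = (39.05 − 2.0593) · e^(0.0812·9/12)
= 36.9907 · e^0.060900 = 36.9907 × 1.062793 = €39.31

€39.31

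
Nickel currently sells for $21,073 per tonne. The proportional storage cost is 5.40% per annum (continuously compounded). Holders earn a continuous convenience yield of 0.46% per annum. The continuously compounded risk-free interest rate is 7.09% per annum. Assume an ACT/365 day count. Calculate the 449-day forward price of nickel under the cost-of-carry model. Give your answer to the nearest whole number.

Net carry = r + u − y = 0.0709 + 0.0540 − 0.0046 = 0.1203
F = S·e^((r+u−y)T) = 21073 · e^(0.1203 × 449/365) = 21073 · e^0.147985
= 21073 × 1.159496 = $24,434 per tonne

$24,434 per tonne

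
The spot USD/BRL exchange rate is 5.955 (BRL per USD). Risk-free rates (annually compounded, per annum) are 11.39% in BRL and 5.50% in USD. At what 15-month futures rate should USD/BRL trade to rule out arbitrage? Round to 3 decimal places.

6.373

By covered interest parity, F = S · (1+r_BRL)^T / (1+r_USD)^T
= 5.955 × 1.144347 / 1.069216 = 5.955 × 1.070267
F = 6.373 BRL per USD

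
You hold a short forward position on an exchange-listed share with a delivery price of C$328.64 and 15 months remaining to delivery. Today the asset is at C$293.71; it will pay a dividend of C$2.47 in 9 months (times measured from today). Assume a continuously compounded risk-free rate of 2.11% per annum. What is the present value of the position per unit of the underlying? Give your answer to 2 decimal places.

C$28.81

PV(remaining dividends) I = 2.47·e^(−0.0211·9/12) = 2.4312
Current forward F = (S − I)·e^(rT) = (293.71 − 2.4312)·e^(0.0211·15/12) = 291.2788 × 1.026726 = 299.0635
Value (long) = (F − K)·e^(−rT) = (299.0635 − 328.64) × 0.973970 = -28.8066
Short position value = −(long value) = C$28.81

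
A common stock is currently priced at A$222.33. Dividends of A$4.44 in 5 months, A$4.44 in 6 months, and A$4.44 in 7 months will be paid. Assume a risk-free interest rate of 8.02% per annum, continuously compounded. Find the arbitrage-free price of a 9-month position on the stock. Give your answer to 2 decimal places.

PV(dividends) I = 4.44·e^(−0.0802·5/12) + 4.44·e^(−0.0802·6/12) + 4.44·e^(−0.0802·7/12)
I = 4.2941 + 4.2655 + 4.2371 = 12.7967
F = (S − I)·e^(rT) = (222.33 − 12.7967) · e^(0.0802·9/12)
= 209.5333 · e^0.060150 = 209.5333 × 1.061996 = A$222.52

A$222.52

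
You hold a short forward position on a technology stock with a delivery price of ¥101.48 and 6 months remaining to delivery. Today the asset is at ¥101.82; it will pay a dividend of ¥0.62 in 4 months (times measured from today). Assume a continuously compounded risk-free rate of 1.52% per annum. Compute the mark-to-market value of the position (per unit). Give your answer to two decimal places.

PV(remaining dividends) I = 0.62·e^(−0.0152·4/12) = 0.6169
Current forward F = (S − I)·e^(rT) = (101.82 − 0.6169)·e^(0.0152·6/12) = 101.2031 × 1.007629 = 101.9752
Value (long) = (F − K)·e^(−rT) = (101.9752 − 101.48) × 0.992429 = 0.4915
Short position value = −(long value) = -¥0.49

-¥0.49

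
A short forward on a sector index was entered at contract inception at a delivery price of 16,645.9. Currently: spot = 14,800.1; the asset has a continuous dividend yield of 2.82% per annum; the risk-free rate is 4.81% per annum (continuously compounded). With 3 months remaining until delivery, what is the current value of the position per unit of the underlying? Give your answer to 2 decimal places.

1750.81

Current fair forward for the remaining 3 months: F = S·e^((r − q)·T), (r − q) = 0.0481 − 0.0282 = 0.0199
F = 14800.1 · e^(0.0199 × 3/12) = 14800.1 × 1.00498740 = 14873.9140
Value of long forward = (F − K)·e^(−rT) = (14873.9140 − 16645.9) · e^(−0.0481·3/12)
= -1771.9860 × 0.98804701 = -1750.81
Short position value = −(long value) = 1750.81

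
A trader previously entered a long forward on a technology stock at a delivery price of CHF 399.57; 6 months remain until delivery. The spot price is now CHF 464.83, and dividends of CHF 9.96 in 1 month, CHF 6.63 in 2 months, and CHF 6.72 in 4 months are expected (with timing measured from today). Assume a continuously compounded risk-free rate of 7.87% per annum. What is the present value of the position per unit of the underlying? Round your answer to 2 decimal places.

CHF 57.69

PV(remaining dividends) I = 9.96·e^(−0.0787·1/12) + 6.63·e^(−0.0787·2/12) + 6.72·e^(−0.0787·4/12) = 22.9845
Current forward F = (S − I)·e^(rT) = (464.83 − 22.9845)·e^(0.0787·6/12) = 441.8455 × 1.040134 = 459.5785
Value (long) = (F − K)·e^(−rT) = (459.5785 − 399.57) × 0.961414 = 57.6930
Value = CHF 57.69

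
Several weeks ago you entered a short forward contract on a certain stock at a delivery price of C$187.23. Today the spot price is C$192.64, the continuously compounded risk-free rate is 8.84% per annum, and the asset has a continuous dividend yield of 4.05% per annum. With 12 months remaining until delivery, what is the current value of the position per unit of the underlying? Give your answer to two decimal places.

Current fair forward for the remaining 12 months: F = S·e^((r − q)·T), (r − q) = 0.0884 − 0.0405 = 0.0479
F = 192.64 · e^(0.0479 × 12/12) = 192.64 × 1.049066 = 202.0921
Value of long forward = (F − K)·e^(−rT) = (202.0921 − 187.23) · e^(−0.0884·12/12)
= 14.8621 × 0.915395 = 13.60
Short position value = −(long value) = -C$13.60

-C$13.60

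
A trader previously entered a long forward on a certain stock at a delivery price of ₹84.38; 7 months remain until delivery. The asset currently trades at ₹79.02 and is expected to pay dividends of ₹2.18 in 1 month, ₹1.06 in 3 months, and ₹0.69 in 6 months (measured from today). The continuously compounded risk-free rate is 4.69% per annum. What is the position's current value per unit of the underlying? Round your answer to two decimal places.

PV(remaining dividends) I = 2.18·e^(−0.0469·1/12) + 1.06·e^(−0.0469·3/12) + 0.69·e^(−0.0469·6/12) = 3.8931
Current forward F = (S − I)·e^(rT) = (79.02 − 3.8931)·e^(0.0469·7/12) = 75.1269 × 1.027736 = 77.2106
Value (long) = (F − K)·e^(−rT) = (77.2106 − 84.38) × 0.973013 = -6.9759
Value = -₹6.98

-₹6.98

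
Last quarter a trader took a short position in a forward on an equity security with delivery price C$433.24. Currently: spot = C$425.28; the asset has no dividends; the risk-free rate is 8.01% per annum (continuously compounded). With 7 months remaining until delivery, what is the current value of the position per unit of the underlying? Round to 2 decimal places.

Current fair forward for the remaining 7 months: F = S·e^(r·T), r = 0.0801
F = 425.28 · e^(0.0801 × 7/12) = 425.28 × 1.047834 = 445.6228
Value of long forward = (F − K)·e^(−rT) = (445.6228 − 433.24) · e^(−0.0801·7/12)
= 12.3828 × 0.954350 = 11.82
Short position value = −(long value) = -C$11.82

-C$11.82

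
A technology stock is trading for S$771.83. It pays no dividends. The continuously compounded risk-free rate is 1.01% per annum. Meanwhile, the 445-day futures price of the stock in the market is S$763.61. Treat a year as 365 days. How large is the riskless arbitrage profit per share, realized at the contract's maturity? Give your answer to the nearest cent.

S$17.78 per share

Fair futures: F* = S·e^(carry·T), with carry = r = 0.0101
F* = 771.83 · e^(0.0101 × 445/365) = 771.83 · e^0.012314 = 771.83 × 1.012390 = S$781.3930
Market S$763.61 < fair S$781.3930: forward underpriced → reverse cash-and-carry (short spot, go long the forward).
At maturity, profit = |F_mkt − F*| = |763.61 − 781.3930| = S$17.78 per share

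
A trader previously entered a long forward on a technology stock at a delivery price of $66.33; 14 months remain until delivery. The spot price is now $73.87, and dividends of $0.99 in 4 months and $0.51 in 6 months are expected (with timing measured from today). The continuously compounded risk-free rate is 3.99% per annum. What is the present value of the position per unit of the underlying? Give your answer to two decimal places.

$9.08

PV(remaining dividends) I = 0.99·e^(−0.0399·4/12) + 0.51·e^(−0.0399·6/12) = 1.4768
Current forward F = (S − I)·e^(rT) = (73.87 − 1.4768)·e^(0.0399·14/12) = 72.3932 × 1.047650 = 75.8427
Value (long) = (F − K)·e^(−rT) = (75.8427 − 66.33) × 0.954517 = 9.0800
Value = $9.08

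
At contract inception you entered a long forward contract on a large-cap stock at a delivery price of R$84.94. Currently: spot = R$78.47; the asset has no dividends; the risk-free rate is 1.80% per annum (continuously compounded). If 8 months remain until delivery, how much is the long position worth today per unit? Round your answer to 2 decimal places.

Current fair forward for the remaining 8 months: F = S·e^(r·T), r = 0.0180
F = 78.47 · e^(0.0180 × 8/12) = 78.47 × 1.012072 = 79.4173
Value of long forward = (F − K)·e^(−rT) = (79.4173 − 84.94) · e^(−0.0180·8/12)
= -5.5227 × 0.988072 = -5.46

-R$5.46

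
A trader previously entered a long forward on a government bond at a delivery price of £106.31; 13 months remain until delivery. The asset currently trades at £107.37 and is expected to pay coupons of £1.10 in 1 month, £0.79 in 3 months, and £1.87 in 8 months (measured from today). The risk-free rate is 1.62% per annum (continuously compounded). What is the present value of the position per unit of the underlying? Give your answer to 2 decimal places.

PV(remaining coupons) I = 1.10·e^(−0.0162·1/12) + 0.79·e^(−0.0162·3/12) + 1.87·e^(−0.0162·8/12) = 3.7352
Current forward F = (S − I)·e^(rT) = (107.37 − 3.7352)·e^(0.0162·13/12) = 103.6348 × 1.017705 = 105.4697
Value (long) = (F − K)·e^(−rT) = (105.4697 − 106.31) × 0.982603 = -0.8257
Value = -£0.83

-£0.83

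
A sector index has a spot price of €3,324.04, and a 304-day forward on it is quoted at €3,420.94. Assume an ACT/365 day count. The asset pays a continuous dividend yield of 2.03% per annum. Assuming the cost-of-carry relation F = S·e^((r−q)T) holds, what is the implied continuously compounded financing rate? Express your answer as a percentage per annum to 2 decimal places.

5.48%

From F = S·e^((r−q)T): (r − q) = ln(F/S)/T
ln(3420.94/3324.04) = ln(1.029151) = 0.028734
(r − q) = 0.028734 / (304/365) = 0.034500
r = ln(F/S)/T + q = 0.034500 + 0.0203 = 0.054800
r = 5.48%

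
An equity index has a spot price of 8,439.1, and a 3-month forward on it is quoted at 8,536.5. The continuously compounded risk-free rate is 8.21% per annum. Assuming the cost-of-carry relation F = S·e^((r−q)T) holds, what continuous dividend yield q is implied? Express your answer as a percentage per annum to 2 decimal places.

3.62%

From F = S·e^((r−q)T): (r − q) = ln(F/S)/T
ln(8536.5/8439.1) = ln(1.011542) = 0.011476
(r − q) = 0.011476 / (3/12) = 0.045904
q = r − ln(F/S)/T = 0.0821 − 0.045904 = 0.036196
q = 3.62%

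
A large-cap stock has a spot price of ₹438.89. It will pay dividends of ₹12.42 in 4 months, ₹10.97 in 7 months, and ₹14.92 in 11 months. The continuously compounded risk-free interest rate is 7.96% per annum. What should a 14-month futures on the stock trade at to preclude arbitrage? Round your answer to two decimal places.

₹441.62

PV(dividends) I = 12.42·e^(−0.0796·4/12) + 10.97·e^(−0.0796·7/12) + 14.92·e^(−0.0796·11/12)
I = 12.0948 + 10.4723 + 13.8701 = 36.4372
F = (S − I)·e^(rT) = (438.89 − 36.4372) · e^(0.0796·14/12)
= 402.4528 · e^0.092867 = 402.4528 × 1.097316 = ₹441.62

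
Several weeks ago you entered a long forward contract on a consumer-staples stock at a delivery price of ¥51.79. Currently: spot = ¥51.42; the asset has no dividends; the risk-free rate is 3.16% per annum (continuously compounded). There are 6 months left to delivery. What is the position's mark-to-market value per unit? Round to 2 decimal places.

Current fair forward for the remaining 6 months: F = S·e^(r·T), r = 0.0316
F = 51.42 · e^(0.0316 × 6/12) = 51.42 × 1.015925 = 52.2389
Value of long forward = (F − K)·e^(−rT) = (52.2389 − 51.79) · e^(−0.0316·6/12)
= 0.4489 × 0.984324 = 0.44

¥0.44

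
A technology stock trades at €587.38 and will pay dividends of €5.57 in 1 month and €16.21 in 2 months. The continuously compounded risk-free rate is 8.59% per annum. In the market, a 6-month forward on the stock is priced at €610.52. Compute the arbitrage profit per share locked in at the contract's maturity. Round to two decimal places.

€19.82 per share

PV(dividends) I = 5.57·e^(−0.0859·1/12) + 16.21·e^(−0.0859·2/12) = 21.5099
Fair forward F* = (S − I)·e^(rT) = (587.38 − 21.5099)·e^0.042950 = 565.8701 × 1.043886 = 590.7039
Market €610.52 > fair 590.7039: forward overpriced → cash-and-carry (borrow at r, buy the stock and collect the dividends, short the forward).
Profit at T = |F_mkt − F*| = |610.52 − 590.7039| = €19.82 per share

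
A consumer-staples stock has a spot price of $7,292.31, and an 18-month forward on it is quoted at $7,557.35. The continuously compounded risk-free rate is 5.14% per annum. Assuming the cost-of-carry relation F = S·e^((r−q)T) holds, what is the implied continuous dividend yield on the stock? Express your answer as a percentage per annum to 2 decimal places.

2.76%

From F = S·e^((r−q)T): (r − q) = ln(F/S)/T
ln(7557.35/7292.31) = ln(1.036345) = 0.035700
(r − q) = 0.035700 / (18/12) = 0.023800
q = r − ln(F/S)/T = 0.0514 − 0.023800 = 0.027600
q = 2.76%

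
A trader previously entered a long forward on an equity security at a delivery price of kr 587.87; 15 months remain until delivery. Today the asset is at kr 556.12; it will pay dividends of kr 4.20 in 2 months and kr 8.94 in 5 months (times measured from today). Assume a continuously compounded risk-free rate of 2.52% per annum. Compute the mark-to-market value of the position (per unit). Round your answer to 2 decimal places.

-kr 26.55

PV(remaining dividends) I = 4.20·e^(−0.0252·2/12) + 8.94·e^(−0.0252·5/12) = 13.0290
Current forward F = (S − I)·e^(rT) = (556.12 − 13.0290)·e^(0.0252·15/12) = 543.0910 × 1.032001 = 560.4705
Value (long) = (F − K)·e^(−rT) = (560.4705 − 587.87) × 0.968991 = -26.5499
Value = -kr 26.55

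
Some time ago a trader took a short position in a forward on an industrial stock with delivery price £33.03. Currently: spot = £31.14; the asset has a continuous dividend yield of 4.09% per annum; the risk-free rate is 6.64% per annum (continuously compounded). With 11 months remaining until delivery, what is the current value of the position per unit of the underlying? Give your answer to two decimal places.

£1.09

Current fair forward for the remaining 11 months: F = S·e^((r − q)·T), (r − q) = 0.0664 − 0.0409 = 0.0255
F = 31.14 · e^(0.0255 × 11/12) = 31.14 × 1.023650 = 31.8765
Value of long forward = (F − K)·e^(−rT) = (31.8765 − 33.03) · e^(−0.0664·11/12)
= -1.1535 × 0.940949 = -1.09
Short position value = −(long value) = £1.09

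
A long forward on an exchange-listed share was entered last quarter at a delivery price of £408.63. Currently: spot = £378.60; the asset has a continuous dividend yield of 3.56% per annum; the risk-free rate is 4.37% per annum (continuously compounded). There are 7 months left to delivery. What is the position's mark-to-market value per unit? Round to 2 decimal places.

Current fair forward for the remaining 7 months: F = S·e^((r − q)·T), (r − q) = 0.0437 − 0.0356 = 0.0081
F = 378.60 · e^(0.0081 × 7/12) = 378.60 × 1.004736 = 380.3930
Value of long forward = (F − K)·e^(−rT) = (380.3930 − 408.63) · e^(−0.0437·7/12)
= -28.2370 × 0.974831 = -27.53

-£27.53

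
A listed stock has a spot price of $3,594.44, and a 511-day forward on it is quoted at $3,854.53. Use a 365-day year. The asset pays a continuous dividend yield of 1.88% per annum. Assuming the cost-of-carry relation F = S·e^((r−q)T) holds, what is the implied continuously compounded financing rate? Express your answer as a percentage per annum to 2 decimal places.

6.87%

From F = S·e^((r−q)T): (r − q) = ln(F/S)/T
ln(3854.53/3594.44) = ln(1.072359) = 0.069861
(r − q) = 0.069861 / (511/365) = 0.049901
r = ln(F/S)/T + q = 0.049901 + 0.0188 = 0.068701
r = 6.87%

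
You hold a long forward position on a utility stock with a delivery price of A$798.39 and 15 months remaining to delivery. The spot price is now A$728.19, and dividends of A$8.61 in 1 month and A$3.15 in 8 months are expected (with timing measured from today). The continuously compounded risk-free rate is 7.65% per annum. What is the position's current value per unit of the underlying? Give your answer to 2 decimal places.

-A$8.94

PV(remaining dividends) I = 8.61·e^(−0.0765·1/12) + 3.15·e^(−0.0765·8/12) = 11.5487
Current forward F = (S − I)·e^(rT) = (728.19 − 11.5487)·e^(0.0765·15/12) = 716.6413 × 1.100346 = 788.5534
Value (long) = (F − K)·e^(−rT) = (788.5534 − 798.39) × 0.908805 = -8.9396
Value = -A$8.94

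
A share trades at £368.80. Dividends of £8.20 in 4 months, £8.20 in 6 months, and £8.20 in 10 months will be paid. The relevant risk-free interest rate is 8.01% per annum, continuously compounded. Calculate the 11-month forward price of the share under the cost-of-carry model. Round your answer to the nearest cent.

PV(dividends) I = 8.20·e^(−0.0801·4/12) + 8.20·e^(−0.0801·6/12) + 8.20·e^(−0.0801·10/12)
I = 7.9840 + 7.8781 + 7.6705 = 23.5326
F = (S − I)·e^(rT) = (368.80 − 23.5326) · e^(0.0801·11/12)
= 345.2674 · e^0.073425 = 345.2674 × 1.076188 = £371.57

£371.57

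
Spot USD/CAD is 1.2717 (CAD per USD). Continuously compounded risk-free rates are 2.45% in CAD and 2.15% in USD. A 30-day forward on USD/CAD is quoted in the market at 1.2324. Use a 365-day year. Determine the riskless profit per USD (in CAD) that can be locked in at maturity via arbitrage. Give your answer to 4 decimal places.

Fair forward: F* = S·e^(carry·T), with carry = (r_CAD − r_USD) = 0.0245 − 0.0215 = 0.0030
F* = 1.2717 · e^(0.0030 × 30/365) = 1.2717 · e^0.000247 = 1.2717 × 1.000247 = 1.2720
Market 1.2324 < fair 1.2720: forward underpriced → reverse cash-and-carry (short spot, go long the forward).
At maturity, profit = |F_mkt − F*| = |1.2324 − 1.2720| = 0.0396 per USD (in CAD)

0.0396 per USD (in CAD)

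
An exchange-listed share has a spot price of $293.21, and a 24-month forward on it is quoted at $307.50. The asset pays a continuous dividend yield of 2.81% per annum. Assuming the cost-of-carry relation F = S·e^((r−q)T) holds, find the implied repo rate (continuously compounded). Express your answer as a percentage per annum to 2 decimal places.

5.19%

From F = S·e^((r−q)T): (r − q) = ln(F/S)/T
ln(307.50/293.21) = ln(1.048736) = 0.047586
(r − q) = 0.047586 / (24/12) = 0.023793
r = ln(F/S)/T + q = 0.023793 + 0.0281 = 0.051893
r = 5.19%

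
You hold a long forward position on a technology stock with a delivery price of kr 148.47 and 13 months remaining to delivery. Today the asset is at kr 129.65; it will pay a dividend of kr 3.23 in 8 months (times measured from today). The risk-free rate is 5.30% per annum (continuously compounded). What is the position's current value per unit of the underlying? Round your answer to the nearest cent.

PV(remaining dividends) I = 3.23·e^(−0.0530·8/12) = 3.1179
Current forward F = (S − I)·e^(rT) = (129.65 − 3.1179)·e^(0.0530·13/12) = 126.5321 × 1.059097 = 134.0098
Value (long) = (F − K)·e^(−rT) = (134.0098 − 148.47) × 0.944201 = -13.6533
Value = -kr 13.65

-kr 13.65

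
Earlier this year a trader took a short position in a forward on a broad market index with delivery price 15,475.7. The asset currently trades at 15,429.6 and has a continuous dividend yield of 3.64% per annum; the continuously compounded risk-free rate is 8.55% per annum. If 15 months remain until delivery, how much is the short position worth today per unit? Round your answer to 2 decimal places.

Current fair forward for the remaining 15 months: F = S·e^((r − q)·T), (r − q) = 0.0855 − 0.0364 = 0.0491
F = 15429.6 · e^(0.0491 × 15/12) = 15429.6 × 1.06329758 = 16406.2563
Value of long forward = (F − K)·e^(−rT) = (16406.2563 − 15475.7) · e^(−0.0855·15/12)
= 930.5563 × 0.89863800 = 836.23
Short position value = −(long value) = -836.23

-836.23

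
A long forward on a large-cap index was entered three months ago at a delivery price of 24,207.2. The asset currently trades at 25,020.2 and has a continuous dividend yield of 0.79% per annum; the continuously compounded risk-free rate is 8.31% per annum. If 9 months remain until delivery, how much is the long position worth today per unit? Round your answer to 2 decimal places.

Current fair forward for the remaining 9 months: F = S·e^((r − q)·T), (r − q) = 0.0831 − 0.0079 = 0.0752
F = 25020.2 · e^(0.0752 × 9/12) = 25020.2 × 1.05802081 = 26471.8923
Value of long forward = (F − K)·e^(−rT) = (26471.8923 − 24207.2) · e^(−0.0831·9/12)
= 2264.6923 × 0.93957747 = 2127.85

2127.85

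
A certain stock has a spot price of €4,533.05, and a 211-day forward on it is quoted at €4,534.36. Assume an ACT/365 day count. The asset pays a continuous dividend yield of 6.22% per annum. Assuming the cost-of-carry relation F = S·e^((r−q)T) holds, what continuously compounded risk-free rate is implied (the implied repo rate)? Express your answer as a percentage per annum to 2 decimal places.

6.27%

From F = S·e^((r−q)T): (r − q) = ln(F/S)/T
ln(4534.36/4533.05) = ln(1.000289) = 0.000289
(r − q) = 0.000289 / (211/365) = 0.000500
r = ln(F/S)/T + q = 0.000500 + 0.0622 = 0.062700
r = 6.27%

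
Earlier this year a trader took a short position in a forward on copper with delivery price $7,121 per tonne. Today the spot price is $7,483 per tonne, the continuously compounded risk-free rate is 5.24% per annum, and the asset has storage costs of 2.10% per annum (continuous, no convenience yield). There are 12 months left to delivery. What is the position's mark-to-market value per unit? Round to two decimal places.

-$884.34 per tonne

Current fair forward for the remaining 12 months: F = S·e^((r + u)·T), (r + u) = 0.0524 + 0.0210 = 0.0734
F = 7483 · e^(0.0734 × 12/12) = 7483 × 1.07616092 = 8052.9122
Value of long forward = (F − K)·e^(−rT) = (8052.9122 − 7121) · e^(−0.0524·12/12)
= 931.9122 × 0.94894921 = 884.34
Short position value = −(long value) = -$884.34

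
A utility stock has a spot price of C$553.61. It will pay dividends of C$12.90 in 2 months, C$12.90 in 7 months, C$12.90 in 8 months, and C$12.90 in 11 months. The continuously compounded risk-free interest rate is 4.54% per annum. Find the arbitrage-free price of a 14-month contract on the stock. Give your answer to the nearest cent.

PV(dividends) I = 12.90·e^(−0.0454·2/12) + 12.90·e^(−0.0454·7/12) + 12.90·e^(−0.0454·8/12) + 12.90·e^(−0.0454·11/12)
I = 12.8028 + 12.5628 + 12.5154 + 12.3742 = 50.2552
F = (S − I)·e^(rT) = (553.61 − 50.2552) · e^(0.0454·14/12)
= 503.3548 · e^0.052967 = 503.3548 × 1.054395 = C$530.73

C$530.73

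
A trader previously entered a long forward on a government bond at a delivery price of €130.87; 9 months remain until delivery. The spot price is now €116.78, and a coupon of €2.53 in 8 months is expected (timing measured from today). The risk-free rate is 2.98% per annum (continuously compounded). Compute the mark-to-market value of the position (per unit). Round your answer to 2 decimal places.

-€13.68

PV(remaining coupons) I = 2.53·e^(−0.0298·8/12) = 2.4802
Current forward F = (S − I)·e^(rT) = (116.78 − 2.4802)·e^(0.0298·9/12) = 114.2998 × 1.022602 = 116.8832
Value (long) = (F − K)·e^(−rT) = (116.8832 − 130.87) × 0.977898 = -13.6777
Value = -€13.68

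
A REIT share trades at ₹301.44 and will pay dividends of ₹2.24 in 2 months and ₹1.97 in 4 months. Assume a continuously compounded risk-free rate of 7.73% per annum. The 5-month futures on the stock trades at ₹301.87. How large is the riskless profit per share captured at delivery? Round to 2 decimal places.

₹5.17 per share

PV(dividends) I = 2.24·e^(−0.0773·2/12) + 1.97·e^(−0.0773·4/12) = 4.1312
Fair futures F* = (S − I)·e^(rT) = (301.44 − 4.1312)·e^0.032208 = 297.3088 × 1.032732 = 307.0403
Market ₹301.87 < fair 307.0403: forward underpriced → reverse cash-and-carry (short the stock, invest proceeds at r, pay the dividends, go long the forward).
Profit at T = |F_mkt − F*| = |301.87 − 307.0403| = ₹5.17 per share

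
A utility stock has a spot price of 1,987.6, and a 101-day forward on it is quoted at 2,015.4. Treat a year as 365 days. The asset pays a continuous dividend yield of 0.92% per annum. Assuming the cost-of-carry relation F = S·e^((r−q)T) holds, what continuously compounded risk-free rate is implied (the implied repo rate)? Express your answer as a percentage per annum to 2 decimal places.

From F = S·e^((r−q)T): (r − q) = ln(F/S)/T
ln(2015.4/1987.6) = ln(1.013987) = 0.013890
(r − q) = 0.013890 / (101/365) = 0.050197
r = ln(F/S)/T + q = 0.050197 + 0.0092 = 0.059397
r = 5.94%

5.94%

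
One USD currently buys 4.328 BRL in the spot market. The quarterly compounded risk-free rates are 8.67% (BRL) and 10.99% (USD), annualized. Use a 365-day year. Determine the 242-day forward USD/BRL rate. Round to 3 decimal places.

4.264

By covered interest parity, F = S · (1+r_BRL/4)^(4T) / (1+r_USD/4)^(4T)
= 4.328 × 1.058517 / 1.074529 = 4.328 × 0.985099
F = 4.264 BRL per USD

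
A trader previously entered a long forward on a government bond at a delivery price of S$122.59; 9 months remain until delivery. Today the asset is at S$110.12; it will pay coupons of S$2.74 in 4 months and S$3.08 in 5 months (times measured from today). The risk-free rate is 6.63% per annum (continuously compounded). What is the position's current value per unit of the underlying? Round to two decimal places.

-S$12.20

PV(remaining coupons) I = 2.74·e^(−0.0663·4/12) + 3.08·e^(−0.0663·5/12) = 5.6762
Current forward F = (S − I)·e^(rT) = (110.12 − 5.6762)·e^(0.0663·9/12) = 104.4438 × 1.050982 = 109.7686
Value (long) = (F − K)·e^(−rT) = (109.7686 − 122.59) × 0.951491 = -12.1994
Value = -S$12.20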